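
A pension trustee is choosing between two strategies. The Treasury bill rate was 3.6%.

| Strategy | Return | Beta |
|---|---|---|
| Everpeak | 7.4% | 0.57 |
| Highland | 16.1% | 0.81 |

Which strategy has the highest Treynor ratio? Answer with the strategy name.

Highland

Everpeak: Treynor = (7.4% − 3.6%) / 0.57 = 6.667
Highland: Treynor = (16.1% − 3.6%) / 0.81 = 15.432
Highest: Highland (15.432).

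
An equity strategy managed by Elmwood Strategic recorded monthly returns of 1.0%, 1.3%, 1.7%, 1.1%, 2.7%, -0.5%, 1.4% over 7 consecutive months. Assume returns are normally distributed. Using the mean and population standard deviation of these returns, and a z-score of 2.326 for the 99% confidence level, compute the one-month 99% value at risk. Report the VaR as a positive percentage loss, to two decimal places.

0.81

r̄ = (1 + 1.3 + 1.7 + 1.1 + 2.7 − 0.5 + 1.4) / 7 = 8.70 / 7 = 1.2429%
Σ(r − r̄)² = (1 − 1.2429)² + (1.3 − 1.2429)² + (1.7 − 1.2429)² + … = 5.4771
population σ = √(5.4771 / 7) = √0.7824 = 0.8845%
VaR = −(r̄ − z·σ) = −(1.2429 − 2.326 × 0.8845) = −(-0.8144) = 0.8144%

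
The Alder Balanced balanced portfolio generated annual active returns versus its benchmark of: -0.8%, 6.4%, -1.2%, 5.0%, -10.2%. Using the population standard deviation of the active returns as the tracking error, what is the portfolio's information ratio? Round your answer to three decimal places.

-0.027

r̄ = (-0.8 + 6.4 − 1.2 + 5 − 10.2) / 5 = -0.80 / 5 = -0.1600%
Σ(r − r̄)² = 171.9520; population σ = √(171.9520/5) = 5.8643%
IR = r̄ / tracking error = -0.1600 / 5.8643 = -0.0273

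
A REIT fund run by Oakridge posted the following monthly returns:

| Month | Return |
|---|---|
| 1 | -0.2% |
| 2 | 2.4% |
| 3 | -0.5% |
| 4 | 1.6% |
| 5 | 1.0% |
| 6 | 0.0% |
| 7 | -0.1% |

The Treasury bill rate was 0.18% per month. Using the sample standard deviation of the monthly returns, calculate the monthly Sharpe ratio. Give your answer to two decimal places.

0.39

r̄ = (-0.2 + 2.4 − 0.5 + 1.6 + 1 + 0 − 0.1) / 7 = 0.6000%
Sample std dev = √[7.1000 / 6] = 1.0878%
Sharpe = (r̄ − rf) / σ = (0.6000 − 0.18) / 1.0878 = 0.4200 / 1.0878 = 0.3861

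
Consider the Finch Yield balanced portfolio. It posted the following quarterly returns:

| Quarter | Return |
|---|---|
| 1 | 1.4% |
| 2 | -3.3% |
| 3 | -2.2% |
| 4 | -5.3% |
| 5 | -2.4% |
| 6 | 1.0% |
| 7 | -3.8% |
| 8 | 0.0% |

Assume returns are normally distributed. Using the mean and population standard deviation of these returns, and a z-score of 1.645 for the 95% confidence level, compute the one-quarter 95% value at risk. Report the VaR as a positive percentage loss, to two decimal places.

5.52

r̄ = (1.4 − 3.3 − 2.2 − 5.3 − 2.4 + 1 − 3.8 + 0) / 8 = -14.60 / 8 = -1.8250%
Population std dev = √[40.3350 / 8] = 2.2454%
VaR = −(r̄ − z·σ) = −(-1.8250 − 1.645 × 2.2454) = −(-5.5187) = 5.5187%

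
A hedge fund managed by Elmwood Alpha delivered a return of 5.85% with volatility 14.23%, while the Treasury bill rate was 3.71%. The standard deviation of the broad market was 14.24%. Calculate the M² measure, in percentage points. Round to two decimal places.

5.85

Sharpe = (Rp − Rf) / σp = (5.85% − 3.71%) / 14.23% = 0.1504
M² = Rf + Sharpe × σm = 3.71% + 0.1504 × 14.24% = 5.8517%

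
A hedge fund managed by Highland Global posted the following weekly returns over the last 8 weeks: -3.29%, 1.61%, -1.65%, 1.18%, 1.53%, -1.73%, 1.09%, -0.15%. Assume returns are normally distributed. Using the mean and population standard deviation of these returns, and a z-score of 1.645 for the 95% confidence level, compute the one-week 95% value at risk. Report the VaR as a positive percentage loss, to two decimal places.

r̄ = (-3.29 + 1.61 − 1.65 + 1.18 + 1.53 − 1.73 + 1.09 − 0.15) / 8 = -1.410 / 8 = -0.1763%
Σ(r − r̄)² = (-3.29 − (-0.1763))² + (1.61 − (-0.1763))² + … = 23.8270
σ = √[23.8270 / 8] = 1.7258%
VaR = −(r̄ − z·σ) = −(-0.1763 − 1.645 × 1.7258) = −(-3.0152) = 3.0152%

3.02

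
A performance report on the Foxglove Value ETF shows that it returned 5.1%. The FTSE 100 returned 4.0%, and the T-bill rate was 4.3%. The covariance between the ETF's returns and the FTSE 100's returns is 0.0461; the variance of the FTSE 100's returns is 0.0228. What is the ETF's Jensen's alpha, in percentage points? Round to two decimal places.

β = Cov / Var = 0.0461 / 0.0228 = 2.0219
E[R] = Rf + β(Rm − Rf) = 4.3% + 2.0219 × (4.0% − 4.3%) = 3.6934%
α = Rp − E[R] = 5.1% − 3.6934% = 1.4066

1.41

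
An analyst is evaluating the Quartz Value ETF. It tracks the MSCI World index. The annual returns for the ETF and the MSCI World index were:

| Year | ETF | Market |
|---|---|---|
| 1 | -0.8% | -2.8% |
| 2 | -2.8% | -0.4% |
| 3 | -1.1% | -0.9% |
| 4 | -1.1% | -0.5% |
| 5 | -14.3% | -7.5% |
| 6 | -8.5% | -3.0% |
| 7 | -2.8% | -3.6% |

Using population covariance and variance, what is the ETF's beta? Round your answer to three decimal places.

1.711

r̄p = -4.4857%,  r̄m = -2.6714%
Cov = Σ(rp − r̄p)(rm − r̄m) / 7 = 9.1210
Var(rm) = Σ(rm − r̄m)² / 7 = 5.3306
β = Cov / Var = 9.1210 / 5.3306 = 1.7111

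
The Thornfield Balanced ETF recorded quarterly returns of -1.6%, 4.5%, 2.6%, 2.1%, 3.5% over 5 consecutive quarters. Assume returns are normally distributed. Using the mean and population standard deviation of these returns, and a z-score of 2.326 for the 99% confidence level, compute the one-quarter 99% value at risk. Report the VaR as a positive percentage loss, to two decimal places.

μ = (-1.6 + 4.5 + 2.6 + 2.1 + 3.5) / 5 = 11.10 / 5 = 2.2200%
Σ(r − μ)² = 21.5880; population σ = √(21.5880/5) = 2.0779%
VaR = −(μ − z·σ) = −(2.2200 − 2.326 × 2.0779) = −(-2.6132) = 2.6132%

2.61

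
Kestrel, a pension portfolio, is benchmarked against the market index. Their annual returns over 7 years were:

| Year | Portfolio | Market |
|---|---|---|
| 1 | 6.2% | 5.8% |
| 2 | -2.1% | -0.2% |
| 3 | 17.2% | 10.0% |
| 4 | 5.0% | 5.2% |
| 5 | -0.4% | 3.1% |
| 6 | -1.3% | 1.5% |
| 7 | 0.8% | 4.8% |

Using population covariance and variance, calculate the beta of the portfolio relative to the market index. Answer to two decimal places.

1.92

r̄p = 3.6286%,  r̄m = 4.3143%
Cov = Σ(rp − r̄p)(rm − r̄m) / 7 = 17.9210
Var(rm) = Σ(rm − r̄m)² / 7 = 9.3327
β = Cov / Var = 17.9210 / 9.3327 = 1.9202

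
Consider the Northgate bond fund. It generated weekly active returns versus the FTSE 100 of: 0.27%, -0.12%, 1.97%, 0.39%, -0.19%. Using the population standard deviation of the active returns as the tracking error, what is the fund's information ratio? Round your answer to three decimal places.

0.591

Mean return r̄ = 2.320 / 5 = 0.4640%
Population std dev = √[3.0799 / 5] = 0.7848%
IR = r̄ / tracking error = 0.4640 / 0.7848 = 0.5912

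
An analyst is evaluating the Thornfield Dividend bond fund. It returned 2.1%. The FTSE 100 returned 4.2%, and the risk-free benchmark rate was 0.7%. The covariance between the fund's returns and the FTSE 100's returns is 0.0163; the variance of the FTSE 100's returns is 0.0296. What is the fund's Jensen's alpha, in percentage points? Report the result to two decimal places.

β = Cov / Var = 0.0163 / 0.0296 = 0.5507
E[R] = Rf + β(Rm − Rf) = 0.7% + 0.5507 × (4.2% − 0.7%) = 2.6275%
α = Rp − E[R] = 2.1% − 2.6275% = -0.5275

-0.53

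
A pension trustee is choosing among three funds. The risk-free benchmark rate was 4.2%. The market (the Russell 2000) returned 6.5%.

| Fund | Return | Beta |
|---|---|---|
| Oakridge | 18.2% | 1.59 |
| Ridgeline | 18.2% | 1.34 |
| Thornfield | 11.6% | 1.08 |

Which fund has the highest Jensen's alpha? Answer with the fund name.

Ridgeline

Oakridge: α = 18.2% − [4.2% + 1.59 × (6.5% − 4.2%)] = 10.343
Ridgeline: α = 18.2% − [4.2% + 1.34 × (6.5% − 4.2%)] = 10.918
Thornfield: α = 11.6% − [4.2% + 1.08 × (6.5% − 4.2%)] = 4.916
Highest: Ridgeline (10.918).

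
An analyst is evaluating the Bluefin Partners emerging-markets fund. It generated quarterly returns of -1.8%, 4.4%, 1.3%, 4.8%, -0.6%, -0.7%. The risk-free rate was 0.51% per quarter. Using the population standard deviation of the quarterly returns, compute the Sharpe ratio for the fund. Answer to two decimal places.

r̄ = (-1.8 + 4.4 + 1.3 + 4.8 − 0.6 − 0.7) / 6 = 1.2333%
Σ(r − r̄)² = (-1.8 − 1.2333)² + (4.4 − 1.2333)² + … = 39.0533
population σ = √(39.0533 / 6) = √6.5089 = 2.5513%
Sharpe = (r̄ − rf) / σ = (1.2333 − 0.51) / 2.5513 = 0.7233 / 2.5513 = 0.2835

0.28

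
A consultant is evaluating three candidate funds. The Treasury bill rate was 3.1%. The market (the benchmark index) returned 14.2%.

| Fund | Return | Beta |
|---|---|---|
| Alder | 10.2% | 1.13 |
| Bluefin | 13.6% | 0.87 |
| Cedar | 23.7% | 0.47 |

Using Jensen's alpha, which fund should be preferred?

Cedar

Alder: α = 10.2% − [3.1% + 1.13 × (14.2% − 3.1%)] = -5.443
Bluefin: α = 13.6% − [3.1% + 0.87 × (14.2% − 3.1%)] = 0.843
Cedar: α = 23.7% − [3.1% + 0.47 × (14.2% − 3.1%)] = 15.383
Highest: Cedar (15.383).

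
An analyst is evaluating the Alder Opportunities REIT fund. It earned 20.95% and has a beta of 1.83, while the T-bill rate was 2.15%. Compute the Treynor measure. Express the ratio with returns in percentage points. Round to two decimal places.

10.27

Treynor = (Rp − Rf) / β = (20.95% − 2.15%) / 1.83 = 18.80 / 1.83 = 10.2732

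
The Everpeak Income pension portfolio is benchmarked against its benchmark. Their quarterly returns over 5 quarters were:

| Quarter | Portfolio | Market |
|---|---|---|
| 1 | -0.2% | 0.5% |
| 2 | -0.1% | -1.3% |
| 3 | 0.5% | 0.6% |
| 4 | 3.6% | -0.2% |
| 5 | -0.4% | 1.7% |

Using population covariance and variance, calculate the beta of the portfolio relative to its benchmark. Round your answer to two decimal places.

r̄p = 0.6800%,  r̄m = 0.2600%
Cov = Σ(rp − r̄p)(rm − r̄m) / 5 = -0.3908
Var(rm) = Σ(rm − r̄m)² / 5 = 0.9784
β = Cov / Var = -0.3908 / 0.9784 = -0.3994

-0.40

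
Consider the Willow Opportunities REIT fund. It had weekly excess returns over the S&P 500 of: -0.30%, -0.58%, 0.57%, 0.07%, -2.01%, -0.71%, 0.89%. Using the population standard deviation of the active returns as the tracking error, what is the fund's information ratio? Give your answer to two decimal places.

r̄ = (-0.3 − 0.58 + 0.57 + 0.07 − 2.01 − 0.71 + 0.89) / 7 = -0.2957%
Σ(r − r̄)² = 5.4804; population σ = √(5.4804/7) = 0.8848%
IR = r̄ / tracking error = -0.2957 / 0.8848 = -0.3342

-0.33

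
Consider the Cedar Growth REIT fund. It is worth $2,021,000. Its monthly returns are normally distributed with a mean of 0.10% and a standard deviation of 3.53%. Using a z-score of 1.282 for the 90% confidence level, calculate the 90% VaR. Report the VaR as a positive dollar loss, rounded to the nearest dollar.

$89,439

Return at the 90% tail: μ − z·σ = 0.10% − 1.282 × 3.53% = 0.1 − 4.52546 = -4.42546%
VaR = −(-4.42546%) × $2,021,000 = 4.42546% × $2,021,000 = $89,439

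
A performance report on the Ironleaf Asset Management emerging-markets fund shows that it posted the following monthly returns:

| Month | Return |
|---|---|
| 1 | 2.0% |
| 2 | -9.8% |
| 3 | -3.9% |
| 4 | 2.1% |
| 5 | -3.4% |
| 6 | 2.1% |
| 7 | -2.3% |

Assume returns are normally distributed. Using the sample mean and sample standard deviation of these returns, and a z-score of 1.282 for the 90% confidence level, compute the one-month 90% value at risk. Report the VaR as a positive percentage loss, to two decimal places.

7.52

Mean return r̄ = -13.20 / 7 = -1.8857%
Sample σ = √[Σ(r − r̄)² / 6] = √[116.0286 / 6] = √19.3381 = 4.3975%
VaR = −(r̄ − z·σ) = −(-1.8857 − 1.282 × 4.3975) = −(-7.5233) = 7.5233%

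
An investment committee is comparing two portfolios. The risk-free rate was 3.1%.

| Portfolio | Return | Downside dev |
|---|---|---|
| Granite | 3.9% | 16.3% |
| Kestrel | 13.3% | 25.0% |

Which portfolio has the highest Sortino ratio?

Granite: Sortino ratio = (3.9% − 3.1%) / 16.3% = 0.049
Kestrel: Sortino ratio = (13.3% − 3.1%) / 25.0% = 0.408
Highest: Kestrel (0.408).

Kestrel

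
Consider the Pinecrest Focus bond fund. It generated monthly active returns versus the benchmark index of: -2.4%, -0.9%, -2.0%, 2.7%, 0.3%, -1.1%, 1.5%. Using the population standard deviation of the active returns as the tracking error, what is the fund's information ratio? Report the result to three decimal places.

-0.157

r̄ = (-2.4 − 0.9 − 2 + 2.7 + 0.3 − 1.1 + 1.5) / 7 = -0.2714%
Population σ = √[Σ(r − r̄)² / 7] = √[20.8943 / 7] = √2.9849 = 1.7277%
IR = r̄ / tracking error = -0.2714 / 1.7277 = -0.1571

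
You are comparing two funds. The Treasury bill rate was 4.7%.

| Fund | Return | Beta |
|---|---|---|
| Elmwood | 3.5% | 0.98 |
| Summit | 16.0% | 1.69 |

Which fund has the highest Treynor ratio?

Summit

Elmwood: Treynor = (3.5% − 4.7%) / 0.98 = -1.224
Summit: Treynor = (16.0% − 4.7%) / 1.69 = 6.686
Highest: Summit (6.686).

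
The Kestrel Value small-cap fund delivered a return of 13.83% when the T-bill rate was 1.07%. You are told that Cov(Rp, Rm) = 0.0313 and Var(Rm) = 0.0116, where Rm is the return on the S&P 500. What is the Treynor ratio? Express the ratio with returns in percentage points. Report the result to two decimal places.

4.73

β = Cov / Var = 0.0313 / 0.0116 = 2.6983
Treynor = (Rp − Rf) / β = (13.83% − 1.07%) / 2.6983 = 12.76 / 2.6983 = 4.7289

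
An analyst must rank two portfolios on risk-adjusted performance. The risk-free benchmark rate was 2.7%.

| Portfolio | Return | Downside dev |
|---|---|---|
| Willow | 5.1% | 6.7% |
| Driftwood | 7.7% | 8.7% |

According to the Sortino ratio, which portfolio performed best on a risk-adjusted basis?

Willow: Sortino ratio = (5.1% − 2.7%) / 6.7% = 0.358
Driftwood: Sortino ratio = (7.7% − 2.7%) / 8.7% = 0.575
Highest: Driftwood (0.575).

Driftwood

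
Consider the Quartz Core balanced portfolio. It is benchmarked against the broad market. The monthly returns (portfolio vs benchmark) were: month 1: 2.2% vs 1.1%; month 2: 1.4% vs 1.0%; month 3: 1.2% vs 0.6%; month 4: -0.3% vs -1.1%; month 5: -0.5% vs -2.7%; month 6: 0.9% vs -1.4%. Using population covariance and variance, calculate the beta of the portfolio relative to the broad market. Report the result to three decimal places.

0.584

r̄p = 0.8167%,  r̄m = -0.4167%
Cov = Σ(rp − r̄p)(rm − r̄m) / 6 = 1.1669
Var(rm) = Σ(rm − r̄m)² / 6 = 1.9981
β = Cov / Var = 1.1669 / 1.9981 = 0.5840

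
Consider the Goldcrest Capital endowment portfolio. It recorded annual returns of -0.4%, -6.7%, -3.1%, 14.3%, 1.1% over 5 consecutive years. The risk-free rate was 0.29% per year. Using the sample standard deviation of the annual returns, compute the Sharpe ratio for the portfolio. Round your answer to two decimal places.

0.09

Mean return r̄ = 5.20 / 5 = 1.0400%
Sample σ = √[Σ(r − r̄)² / 4] = √[254.9520 / 4] = √63.7380 = 7.9836%
Sharpe = (r̄ − rf) / σ = (1.0400 − 0.29) / 7.9836 = 0.7500 / 7.9836 = 0.0939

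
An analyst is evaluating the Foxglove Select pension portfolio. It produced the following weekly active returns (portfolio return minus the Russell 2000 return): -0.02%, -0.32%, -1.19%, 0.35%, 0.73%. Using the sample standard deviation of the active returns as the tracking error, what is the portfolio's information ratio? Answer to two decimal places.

-0.12

Mean return μ = -0.450 / 5 = -0.0900%
Sample std dev = √[2.1338 / 4] = 0.7304%
IR = μ / tracking error = -0.0900 / 0.7304 = -0.1232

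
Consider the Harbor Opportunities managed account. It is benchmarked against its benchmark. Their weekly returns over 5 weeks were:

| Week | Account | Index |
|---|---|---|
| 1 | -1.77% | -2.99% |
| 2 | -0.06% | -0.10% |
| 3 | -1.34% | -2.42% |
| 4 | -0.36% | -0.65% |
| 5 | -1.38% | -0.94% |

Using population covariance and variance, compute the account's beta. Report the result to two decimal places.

0.51

r̄p = -0.9820%,  r̄m = -1.4200%
Cov = Σ(rp − r̄p)(rm − r̄m) / 5 = 0.6200
Var(rm) = Σ(rm − r̄m)² / 5 = 1.2061
β = Cov / Var = 0.6200 / 1.2061 = 0.5141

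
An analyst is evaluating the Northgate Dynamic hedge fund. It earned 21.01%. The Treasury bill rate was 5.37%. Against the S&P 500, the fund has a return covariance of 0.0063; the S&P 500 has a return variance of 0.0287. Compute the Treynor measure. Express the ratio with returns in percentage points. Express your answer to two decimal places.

β = Cov / Var = 0.0063 / 0.0287 = 0.2195
Treynor = (Rp − Rf) / β = (21.01% − 5.37%) / 0.2195 = 15.64 / 0.2195 = 71.2528

71.25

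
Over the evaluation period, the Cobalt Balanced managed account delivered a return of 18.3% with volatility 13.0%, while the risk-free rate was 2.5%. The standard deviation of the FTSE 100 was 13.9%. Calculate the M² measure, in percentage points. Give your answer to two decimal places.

Sharpe = (Rp − Rf) / σp = (18.3% − 2.5%) / 13.0% = 1.2154
M² = Rf + Sharpe × σm = 2.5% + 1.2154 × 13.9% = 19.3941%

19.39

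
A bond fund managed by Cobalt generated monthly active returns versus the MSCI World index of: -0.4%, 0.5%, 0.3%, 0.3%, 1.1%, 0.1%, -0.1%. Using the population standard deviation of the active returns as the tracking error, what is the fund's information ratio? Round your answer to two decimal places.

0.58

μ = (-0.4 + 0.5 + 0.3 + 0.3 + 1.1 + 0.1 − 0.1) / 7 = 0.2571%
Population σ = √[Σ(r − μ)² / 7] = √[1.3571 / 7] = √0.1939 = 0.4403%
IR = μ / tracking error = 0.2571 / 0.4403 = 0.5839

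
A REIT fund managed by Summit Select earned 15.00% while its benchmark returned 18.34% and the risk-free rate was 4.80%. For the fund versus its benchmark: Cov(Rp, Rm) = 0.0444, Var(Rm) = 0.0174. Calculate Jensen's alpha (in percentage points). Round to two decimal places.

-24.35

β = Cov / Var = 0.0444 / 0.0174 = 2.5517
E[R] = Rf + β(Rm − Rf) = 4.80% + 2.5517 × (18.34% − 4.80%) = 39.3500%
α = Rp − E[R] = 15.00% − 39.3500% = -24.3500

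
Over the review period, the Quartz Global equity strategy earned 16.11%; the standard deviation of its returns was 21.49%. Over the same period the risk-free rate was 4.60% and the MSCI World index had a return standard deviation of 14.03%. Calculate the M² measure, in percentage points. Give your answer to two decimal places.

Sharpe = (Rp − Rf) / σp = (16.11% − 4.60%) / 21.49% = 0.5356
M² = Rf + Sharpe × σm = 4.60% + 0.5356 × 14.03% = 12.1145%

12.11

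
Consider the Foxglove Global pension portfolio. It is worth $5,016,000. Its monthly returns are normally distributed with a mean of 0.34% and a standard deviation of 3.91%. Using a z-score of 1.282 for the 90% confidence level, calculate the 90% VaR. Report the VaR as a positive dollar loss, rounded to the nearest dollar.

Return at the 90% tail: μ − z·σ = 0.34% − 1.282 × 3.91% = 0.34 − 5.01262 = -4.67262%
VaR = −(-4.67262%) × $5,016,000 = 4.67262% × $5,016,000 = $234,379

$234,379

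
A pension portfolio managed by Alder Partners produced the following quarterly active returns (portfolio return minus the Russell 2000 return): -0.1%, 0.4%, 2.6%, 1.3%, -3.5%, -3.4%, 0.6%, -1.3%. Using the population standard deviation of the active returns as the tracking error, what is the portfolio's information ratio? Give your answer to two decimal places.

-0.21

r̄ = (-0.1 + 0.4 + 2.6 + 1.3 − 3.5 − 3.4 + 0.6 − 1.3) / 8 = -0.4250%
Population std dev = √[33.0350 / 8] = 2.0321%
IR = r̄ / tracking error = -0.4250 / 2.0321 = -0.2091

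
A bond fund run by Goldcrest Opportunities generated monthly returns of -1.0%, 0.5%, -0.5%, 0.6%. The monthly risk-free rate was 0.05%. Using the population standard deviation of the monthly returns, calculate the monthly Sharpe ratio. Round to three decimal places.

-0.222

r̄ = (-1 + 0.5 − 0.5 + 0.6) / 4 = -0.1000%
Σ(r − r̄)² = 1.8200; population σ = √(1.8200/4) = 0.6745%
Sharpe = (r̄ − rf) / σ = (-0.1000 − 0.05) / 0.6745 = -0.1500 / 0.6745 = -0.2224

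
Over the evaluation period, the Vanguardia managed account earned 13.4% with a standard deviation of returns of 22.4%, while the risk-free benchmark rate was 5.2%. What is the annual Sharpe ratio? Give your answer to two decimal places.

0.37

Sharpe = (Rp − Rf) / σp = (13.4% − 5.2%) / 22.4% = 8.20% / 22.4% = 0.3661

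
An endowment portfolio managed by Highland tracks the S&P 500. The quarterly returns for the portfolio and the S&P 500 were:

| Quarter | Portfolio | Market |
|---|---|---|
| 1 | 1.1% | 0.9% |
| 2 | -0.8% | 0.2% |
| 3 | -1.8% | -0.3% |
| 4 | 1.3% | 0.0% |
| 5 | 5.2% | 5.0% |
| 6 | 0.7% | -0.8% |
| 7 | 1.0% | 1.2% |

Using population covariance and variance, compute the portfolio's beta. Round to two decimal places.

r̄p = 0.9571%,  r̄m = 0.8857%
Cov = Σ(rp − r̄p)(rm − r̄m) / 7 = 3.1537
Var(rm) = Σ(rm − r̄m)² / 7 = 3.2184
β = Cov / Var = 3.1537 / 3.2184 = 0.9799

0.98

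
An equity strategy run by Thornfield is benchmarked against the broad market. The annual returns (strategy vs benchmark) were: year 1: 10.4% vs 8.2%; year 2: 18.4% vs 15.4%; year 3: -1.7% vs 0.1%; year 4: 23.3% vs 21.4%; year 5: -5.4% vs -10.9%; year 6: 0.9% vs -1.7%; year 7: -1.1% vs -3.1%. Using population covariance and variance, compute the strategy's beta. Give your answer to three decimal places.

0.960

r̄p = 6.4000%,  r̄m = 4.2000%
Cov = Σ(rp − r̄p)(rm − r̄m) / 7 = 105.6671
Var(rm) = Σ(rm − r̄m)² / 7 = 110.0286
β = Cov / Var = 105.6671 / 110.0286 = 0.9604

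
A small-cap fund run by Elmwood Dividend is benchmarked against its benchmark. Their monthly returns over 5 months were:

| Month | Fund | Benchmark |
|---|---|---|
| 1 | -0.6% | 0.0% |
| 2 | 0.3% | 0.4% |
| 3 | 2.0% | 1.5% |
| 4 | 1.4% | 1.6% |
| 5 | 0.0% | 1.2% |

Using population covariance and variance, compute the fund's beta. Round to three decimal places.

r̄p = 0.6200%,  r̄m = 0.9400%
Cov = Σ(rp − r̄p)(rm − r̄m) / 5 = 0.4892
Var(rm) = Σ(rm − r̄m)² / 5 = 0.3984
β = Cov / Var = 0.4892 / 0.3984 = 1.2279

1.228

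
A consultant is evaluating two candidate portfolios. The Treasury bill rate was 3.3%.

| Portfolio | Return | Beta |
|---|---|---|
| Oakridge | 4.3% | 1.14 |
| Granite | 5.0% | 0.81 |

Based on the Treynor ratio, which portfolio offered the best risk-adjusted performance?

Granite

Oakridge: Treynor = (4.3% − 3.3%) / 1.14 = 0.877
Granite: Treynor = (5.0% − 3.3%) / 0.81 = 2.099
Highest: Granite (2.099).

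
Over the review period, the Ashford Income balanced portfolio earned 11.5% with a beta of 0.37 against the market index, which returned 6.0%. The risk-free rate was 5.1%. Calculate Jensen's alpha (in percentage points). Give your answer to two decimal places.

CAPM expected return = Rf + β(Rm − Rf) = 5.1% + 0.37 × (6.0% − 5.1%) = 5.1 + 0.37 × 0.90 = 5.4330%
Jensen's α = Rp − E[R] = 11.5% − 5.4330% = 6.0670

6.07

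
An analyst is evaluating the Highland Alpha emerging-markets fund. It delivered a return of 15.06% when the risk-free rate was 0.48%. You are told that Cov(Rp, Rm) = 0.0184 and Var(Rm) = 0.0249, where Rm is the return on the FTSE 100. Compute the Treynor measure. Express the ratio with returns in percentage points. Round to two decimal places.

β = Cov / Var = 0.0184 / 0.0249 = 0.7390
Treynor = (Rp − Rf) / β = (15.06% − 0.48%) / 0.7390 = 14.58 / 0.7390 = 19.7294

19.73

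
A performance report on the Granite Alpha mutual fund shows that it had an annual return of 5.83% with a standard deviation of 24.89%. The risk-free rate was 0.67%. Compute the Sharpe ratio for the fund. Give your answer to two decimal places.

Sharpe = (Rp − Rf) / σp = (5.83% − 0.67%) / 24.89% = 5.16% / 24.89% = 0.2073

0.21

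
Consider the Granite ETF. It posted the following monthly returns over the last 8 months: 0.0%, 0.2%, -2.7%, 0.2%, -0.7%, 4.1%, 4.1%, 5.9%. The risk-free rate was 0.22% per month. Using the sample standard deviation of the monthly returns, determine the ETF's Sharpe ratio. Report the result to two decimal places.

0.40

r̄ = (0 + 0.2 − 2.7 + 0.2 − 0.7 + 4.1 + 4.1 + 5.9) / 8 = 11.10 / 8 = 1.3875%
Σ(r − r̄)² = 60.8888; sample σ = √(60.8888/7) = 2.9493%
Sharpe = (r̄ − rf) / σ = (1.3875 − 0.22) / 2.9493 = 1.1675 / 2.9493 = 0.3959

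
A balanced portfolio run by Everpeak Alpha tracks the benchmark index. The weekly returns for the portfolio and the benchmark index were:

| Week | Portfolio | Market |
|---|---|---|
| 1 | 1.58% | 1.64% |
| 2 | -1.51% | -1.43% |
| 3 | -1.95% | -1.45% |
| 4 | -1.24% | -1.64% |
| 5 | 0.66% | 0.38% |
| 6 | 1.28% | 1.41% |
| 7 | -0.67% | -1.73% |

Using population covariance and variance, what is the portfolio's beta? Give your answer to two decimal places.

r̄p = -0.2643%,  r̄m = -0.4029%
Cov = Σ(rp − r̄p)(rm − r̄m) / 7 = 1.7259
Var(rm) = Σ(rm − r̄m)² / 7 = 1.9308
β = Cov / Var = 1.7259 / 1.9308 = 0.8939

0.89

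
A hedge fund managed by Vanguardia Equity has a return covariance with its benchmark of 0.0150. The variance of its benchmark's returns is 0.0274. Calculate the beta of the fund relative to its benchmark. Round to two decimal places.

0.55

β = Cov(Rp, Rm) / Var(Rm) = 0.0150 / 0.0274 = 0.5474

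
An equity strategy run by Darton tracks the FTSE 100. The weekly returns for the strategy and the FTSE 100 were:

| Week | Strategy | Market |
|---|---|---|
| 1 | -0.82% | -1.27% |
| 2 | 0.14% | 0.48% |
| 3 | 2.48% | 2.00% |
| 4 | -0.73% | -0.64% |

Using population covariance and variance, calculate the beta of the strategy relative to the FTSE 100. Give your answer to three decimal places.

r̄p = 0.2675%,  r̄m = 0.1425%
Cov = Σ(rp − r̄p)(rm − r̄m) / 4 = 1.5958
Var(rm) = Σ(rm − r̄m)² / 4 = 1.5429
β = Cov / Var = 1.5958 / 1.5429 = 1.0343

1.034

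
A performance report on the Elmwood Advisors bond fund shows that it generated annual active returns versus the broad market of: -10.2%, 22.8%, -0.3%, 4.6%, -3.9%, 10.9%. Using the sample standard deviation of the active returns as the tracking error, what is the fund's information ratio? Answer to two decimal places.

r̄ = (-10.2 + 22.8 − 0.3 + 4.6 − 3.9 + 10.9) / 6 = 3.9833%
Sample std dev = √[683.9483 / 5] = 11.6957%
IR = r̄ / tracking error = 3.9833 / 11.6957 = 0.3406

0.34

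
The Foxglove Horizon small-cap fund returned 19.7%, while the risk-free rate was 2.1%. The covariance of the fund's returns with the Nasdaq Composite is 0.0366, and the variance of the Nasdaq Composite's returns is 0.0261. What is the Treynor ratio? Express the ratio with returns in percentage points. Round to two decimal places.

β = Cov / Var = 0.0366 / 0.0261 = 1.4023
Treynor = (Rp − Rf) / β = (19.7% − 2.1%) / 1.4023 = 17.60 / 1.4023 = 12.5508

12.55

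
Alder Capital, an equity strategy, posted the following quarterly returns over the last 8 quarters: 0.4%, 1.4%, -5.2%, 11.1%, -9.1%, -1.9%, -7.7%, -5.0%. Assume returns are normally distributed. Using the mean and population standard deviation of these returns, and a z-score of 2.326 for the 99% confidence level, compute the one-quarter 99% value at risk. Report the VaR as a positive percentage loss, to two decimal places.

Mean return r̄ = -16.00 / 8 = -2.0000%
Σ(r − r̄)² = (0.4 − (-2.0000))² + (1.4 − (-2.0000))² + … = 291.0800
population σ = √(291.0800 / 8) = √36.3850 = 6.0320%
VaR = −(r̄ − z·σ) = −(-2.0000 − 2.326 × 6.0320) = −(-16.0304) = 16.0304%

16.03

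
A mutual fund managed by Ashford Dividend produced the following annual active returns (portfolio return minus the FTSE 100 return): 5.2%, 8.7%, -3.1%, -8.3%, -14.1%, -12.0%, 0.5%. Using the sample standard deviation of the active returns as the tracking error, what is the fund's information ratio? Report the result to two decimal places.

-0.38

Mean return μ = -23.10 / 7 = -3.3000%
Σ(r − μ)² = (5.2 − (-3.3000))² + (8.7 − (-3.3000))² + (-3.1 − (-3.3000))² + … = 448.0600
σ = √[448.0600 / 6] = 8.6416%
IR = μ / tracking error = -3.3000 / 8.6416 = -0.3819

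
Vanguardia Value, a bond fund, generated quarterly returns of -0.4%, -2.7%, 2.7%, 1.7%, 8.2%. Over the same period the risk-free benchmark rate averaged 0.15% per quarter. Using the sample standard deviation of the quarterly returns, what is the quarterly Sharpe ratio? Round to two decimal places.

r̄ = (-0.4 − 2.7 + 2.7 + 1.7 + 8.2) / 5 = 1.9000%
Sample std dev = √[66.8200 / 4] = 4.0872%
Sharpe = (r̄ − rf) / σ = (1.9000 − 0.15) / 4.0872 = 1.7500 / 4.0872 = 0.4282

0.43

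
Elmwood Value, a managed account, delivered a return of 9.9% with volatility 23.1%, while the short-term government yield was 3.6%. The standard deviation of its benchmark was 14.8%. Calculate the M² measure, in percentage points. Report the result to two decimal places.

Sharpe = (Rp − Rf) / σp = (9.9% − 3.6%) / 23.1% = 0.2727
M² = Rf + Sharpe × σm = 3.6% + 0.2727 × 14.8% = 7.6360%

7.64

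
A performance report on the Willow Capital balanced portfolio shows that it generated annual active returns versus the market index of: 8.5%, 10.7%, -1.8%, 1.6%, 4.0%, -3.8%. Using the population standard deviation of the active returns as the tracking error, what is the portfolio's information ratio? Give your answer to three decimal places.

r̄ = (8.5 + 10.7 − 1.8 + 1.6 + 4 − 3.8) / 6 = 3.2000%
Σ(r − r̄)² = (8.5 − 3.2000)² + (10.7 − 3.2000)² + (-1.8 − 3.2000)² + … = 161.5400
population σ = √(161.5400 / 6) = √26.9233 = 5.1888%
IR = r̄ / tracking error = 3.2000 / 5.1888 = 0.6167

0.617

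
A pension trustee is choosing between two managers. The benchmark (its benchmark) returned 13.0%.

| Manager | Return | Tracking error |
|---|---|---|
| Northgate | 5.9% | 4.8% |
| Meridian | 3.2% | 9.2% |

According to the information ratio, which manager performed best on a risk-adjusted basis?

Meridian

Northgate: IR = (5.9% − 13.0%) / 4.8% = -1.479
Meridian: IR = (3.2% − 13.0%) / 9.2% = -1.065
Highest: Meridian (-1.065).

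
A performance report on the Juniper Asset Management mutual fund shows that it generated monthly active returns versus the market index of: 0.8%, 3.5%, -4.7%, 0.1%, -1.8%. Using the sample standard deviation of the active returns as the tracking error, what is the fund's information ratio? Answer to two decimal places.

Mean return μ = -2.10 / 5 = -0.4200%
Sample σ = √[Σ(r − μ)² / 4] = √[37.3480 / 4] = √9.3370 = 3.0557%
IR = μ / tracking error = -0.4200 / 3.0557 = -0.1374

-0.14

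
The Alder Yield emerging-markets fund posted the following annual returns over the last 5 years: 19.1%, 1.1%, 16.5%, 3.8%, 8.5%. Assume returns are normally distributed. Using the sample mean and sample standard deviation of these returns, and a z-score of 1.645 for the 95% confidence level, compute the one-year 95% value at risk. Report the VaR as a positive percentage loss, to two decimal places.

Mean return μ = 49.00 / 5 = 9.8000%
Sample σ = √[Σ(r − μ)² / 4] = √[244.7600 / 4] = √61.1900 = 7.8224%
VaR = −(μ − z·σ) = −(9.8000 − 1.645 × 7.8224) = −(-3.0678) = 3.0678%

3.07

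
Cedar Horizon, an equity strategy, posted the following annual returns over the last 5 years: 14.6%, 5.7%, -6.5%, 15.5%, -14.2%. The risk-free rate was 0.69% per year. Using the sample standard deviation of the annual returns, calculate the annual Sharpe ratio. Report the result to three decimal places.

0.178

r̄ = (14.6 + 5.7 − 6.5 + 15.5 − 14.2) / 5 = 15.10 / 5 = 3.0200%
Sample σ = √[Σ(r − r̄)² / 4] = √[684.1880 / 4] = √171.0470 = 13.0785%
Sharpe = (r̄ − rf) / σ = (3.0200 − 0.69) / 13.0785 = 2.3300 / 13.0785 = 0.1782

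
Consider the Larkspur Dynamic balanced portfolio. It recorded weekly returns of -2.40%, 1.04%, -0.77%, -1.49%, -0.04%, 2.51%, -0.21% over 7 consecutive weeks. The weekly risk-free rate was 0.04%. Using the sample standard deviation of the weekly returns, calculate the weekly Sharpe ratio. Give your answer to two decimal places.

-0.14

r̄ = (-2.4 + 1.04 − 0.77 − 1.49 − 0.04 + 2.51 − 0.21) / 7 = -1.360 / 7 = -0.1943%
Σ(r − r̄)² = (-2.4 − (-0.1943))² + (1.04 − (-0.1943))² + (-0.77 − (-0.1943))² + … = 15.7362
σ = √[15.7362 / 6] = 1.6195%
Sharpe = (r̄ − rf) / σ = (-0.1943 − 0.04) / 1.6195 = -0.2343 / 1.6195 = -0.1447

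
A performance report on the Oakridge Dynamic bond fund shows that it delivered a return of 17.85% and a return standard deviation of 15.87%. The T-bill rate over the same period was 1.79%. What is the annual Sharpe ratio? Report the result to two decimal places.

1.01

Sharpe = (Rp − Rf) / σp = (17.85% − 1.79%) / 15.87% = 16.06% / 15.87% = 1.0120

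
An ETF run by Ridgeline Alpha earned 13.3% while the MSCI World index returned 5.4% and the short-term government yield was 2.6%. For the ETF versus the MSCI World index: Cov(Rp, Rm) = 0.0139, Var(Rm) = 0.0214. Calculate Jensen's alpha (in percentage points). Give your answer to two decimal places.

β = Cov / Var = 0.0139 / 0.0214 = 0.6495
E[R] = Rf + β(Rm − Rf) = 2.6% + 0.6495 × (5.4% − 2.6%) = 4.4186%
α = Rp − E[R] = 13.3% − 4.4186% = 8.8814

8.88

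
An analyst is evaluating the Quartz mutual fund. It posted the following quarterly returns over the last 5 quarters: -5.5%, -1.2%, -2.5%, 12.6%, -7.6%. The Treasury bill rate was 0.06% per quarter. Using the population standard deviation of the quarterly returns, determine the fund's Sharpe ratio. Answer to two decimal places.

μ = (-5.5 − 1.2 − 2.5 + 12.6 − 7.6) / 5 = -4.20 / 5 = -0.8400%
Population σ = √[Σ(r − μ)² / 5] = √[250.9320 / 5] = √50.1864 = 7.0842%
Sharpe = (μ − rf) / σ = (-0.8400 − 0.06) / 7.0842 = -0.9000 / 7.0842 = -0.1270

-0.13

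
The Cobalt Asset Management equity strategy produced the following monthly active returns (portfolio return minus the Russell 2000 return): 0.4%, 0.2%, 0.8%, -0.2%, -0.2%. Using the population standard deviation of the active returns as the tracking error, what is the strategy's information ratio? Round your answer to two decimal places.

r̄ = (0.4 + 0.2 + 0.8 − 0.2 − 0.2) / 5 = 1.00 / 5 = 0.2000%
Population σ = √[Σ(r − r̄)² / 5] = √[0.7200 / 5] = √0.1440 = 0.3795%
IR = r̄ / tracking error = 0.2000 / 0.3795 = 0.5270

0.53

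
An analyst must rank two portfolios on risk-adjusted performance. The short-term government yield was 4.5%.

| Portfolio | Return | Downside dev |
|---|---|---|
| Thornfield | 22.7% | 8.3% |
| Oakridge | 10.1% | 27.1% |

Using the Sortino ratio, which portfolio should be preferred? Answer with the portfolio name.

Thornfield

Thornfield: Sortino ratio = (22.7% − 4.5%) / 8.3% = 2.193
Oakridge: Sortino ratio = (10.1% − 4.5%) / 27.1% = 0.207
Highest: Thornfield (2.193).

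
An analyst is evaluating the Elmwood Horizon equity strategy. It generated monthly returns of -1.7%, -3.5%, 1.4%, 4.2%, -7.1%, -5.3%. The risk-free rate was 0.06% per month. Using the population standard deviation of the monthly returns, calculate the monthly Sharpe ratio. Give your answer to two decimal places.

Mean return μ = -12.00 / 6 = -2.0000%
Σ(r − μ)² = 89.2400; population σ = √(89.2400/6) = 3.8566%
Sharpe = (μ − rf) / σ = (-2.0000 − 0.06) / 3.8566 = -2.0600 / 3.8566 = -0.5341

-0.53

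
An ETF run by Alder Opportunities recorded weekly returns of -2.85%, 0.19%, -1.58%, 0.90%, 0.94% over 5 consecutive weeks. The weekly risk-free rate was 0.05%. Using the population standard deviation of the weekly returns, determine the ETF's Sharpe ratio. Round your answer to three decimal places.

μ = (-2.85 + 0.19 − 1.58 + 0.9 + 0.94) / 5 = -2.400 / 5 = -0.4800%
Σ(r − μ)² = (-2.85 − (-0.4800))² + (0.19 − (-0.4800))² + (-1.58 − (-0.4800))² + … = 11.1966
population σ = √(11.1966 / 5) = √2.2393 = 1.4964%
Sharpe = (μ − rf) / σ = (-0.4800 − 0.05) / 1.4964 = -0.5300 / 1.4964 = -0.3542

-0.354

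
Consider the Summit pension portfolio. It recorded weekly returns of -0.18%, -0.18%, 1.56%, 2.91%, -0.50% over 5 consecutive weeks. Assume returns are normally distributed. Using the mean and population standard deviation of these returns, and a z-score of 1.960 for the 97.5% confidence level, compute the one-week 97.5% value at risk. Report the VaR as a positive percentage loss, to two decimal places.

μ = (-0.18 − 0.18 + 1.56 + 2.91 − 0.5) / 5 = 0.7220%
Σ(r − μ)² = 8.6101; population σ = √(8.6101/5) = 1.3123%
VaR = −(μ − z·σ) = −(0.7220 − 1.960 × 1.3123) = −(-1.8501) = 1.8501%

1.85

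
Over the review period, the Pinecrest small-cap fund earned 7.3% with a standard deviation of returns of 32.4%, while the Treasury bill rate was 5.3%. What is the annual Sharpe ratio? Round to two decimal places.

0.06

Sharpe = (Rp − Rf) / σp = (7.3% − 5.3%) / 32.4% = 2.00% / 32.4% = 0.0617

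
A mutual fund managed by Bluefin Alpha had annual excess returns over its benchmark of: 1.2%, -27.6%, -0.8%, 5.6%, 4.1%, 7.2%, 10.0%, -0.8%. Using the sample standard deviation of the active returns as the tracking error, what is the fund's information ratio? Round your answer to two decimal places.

-0.01

Mean return r̄ = -1.10 / 8 = -0.1375%
Sample std dev = √[964.3388 / 7] = 11.7372%
IR = r̄ / tracking error = -0.1375 / 11.7372 = -0.0117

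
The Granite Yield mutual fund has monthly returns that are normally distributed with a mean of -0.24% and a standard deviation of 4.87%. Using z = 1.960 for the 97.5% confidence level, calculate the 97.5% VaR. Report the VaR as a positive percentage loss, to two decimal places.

9.79

VaR (as % loss) = −(μ − z·σ) = −(-0.24% − 1.960 × 4.87%) = −(-9.7852%) = 9.7852%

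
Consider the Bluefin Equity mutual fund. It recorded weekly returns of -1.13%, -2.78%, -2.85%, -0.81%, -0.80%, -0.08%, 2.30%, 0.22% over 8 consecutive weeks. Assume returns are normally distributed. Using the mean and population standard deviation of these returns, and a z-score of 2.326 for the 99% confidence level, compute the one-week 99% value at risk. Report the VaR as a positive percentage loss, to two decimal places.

Mean return μ = -5.930 / 8 = -0.7413%
Σ(r − μ)² = 19.3731; population σ = √(19.3731/8) = 1.5562%
VaR = −(μ − z·σ) = −(-0.7413 − 2.326 × 1.5562) = −(-4.3610) = 4.3610%

4.36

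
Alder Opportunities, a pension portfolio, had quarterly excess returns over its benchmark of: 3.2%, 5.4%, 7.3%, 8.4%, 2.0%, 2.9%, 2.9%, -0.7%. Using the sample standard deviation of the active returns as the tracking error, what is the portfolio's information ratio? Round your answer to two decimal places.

1.33

Mean return r̄ = 31.40 / 8 = 3.9250%
Σ(r − r̄)² = (3.2 − 3.9250)² + (5.4 − 3.9250)² + … = 61.3150
σ = √[61.3150 / 7] = 2.9596%
IR = r̄ / tracking error = 3.9250 / 2.9596 = 1.3262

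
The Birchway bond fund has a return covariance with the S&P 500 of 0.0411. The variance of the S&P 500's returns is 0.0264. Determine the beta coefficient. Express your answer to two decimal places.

β = Cov(Rp, Rm) / Var(Rm) = 0.0411 / 0.0264 = 1.5568

1.56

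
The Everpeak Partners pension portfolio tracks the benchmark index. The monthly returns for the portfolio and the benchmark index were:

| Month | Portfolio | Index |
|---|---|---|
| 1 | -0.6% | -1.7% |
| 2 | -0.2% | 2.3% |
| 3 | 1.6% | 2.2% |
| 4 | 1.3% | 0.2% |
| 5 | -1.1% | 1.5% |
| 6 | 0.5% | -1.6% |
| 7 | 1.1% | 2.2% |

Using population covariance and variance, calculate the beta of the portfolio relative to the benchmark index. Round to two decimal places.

0.13

r̄p = 0.3714%,  r̄m = 0.7286%
Cov = Σ(rp − r̄p)(rm − r̄m) / 7 = 0.3451
Var(rm) = Σ(rm − r̄m)² / 7 = 2.7135
β = Cov / Var = 0.3451 / 2.7135 = 0.1272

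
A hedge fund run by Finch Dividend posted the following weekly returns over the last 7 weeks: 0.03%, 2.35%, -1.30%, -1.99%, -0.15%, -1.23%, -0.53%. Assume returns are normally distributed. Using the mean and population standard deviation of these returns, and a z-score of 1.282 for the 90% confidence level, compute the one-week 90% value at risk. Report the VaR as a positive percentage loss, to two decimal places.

r̄ = (0.03 + 2.35 − 1.3 − 1.99 − 0.15 − 1.23 − 0.53) / 7 = -2.820 / 7 = -0.4029%
Population σ = √[Σ(r − r̄)² / 7] = √[11.8537 / 7] = √1.6934 = 1.3013%
VaR = −(r̄ − z·σ) = −(-0.4029 − 1.282 × 1.3013) = −(-2.0712) = 2.0712%

2.07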